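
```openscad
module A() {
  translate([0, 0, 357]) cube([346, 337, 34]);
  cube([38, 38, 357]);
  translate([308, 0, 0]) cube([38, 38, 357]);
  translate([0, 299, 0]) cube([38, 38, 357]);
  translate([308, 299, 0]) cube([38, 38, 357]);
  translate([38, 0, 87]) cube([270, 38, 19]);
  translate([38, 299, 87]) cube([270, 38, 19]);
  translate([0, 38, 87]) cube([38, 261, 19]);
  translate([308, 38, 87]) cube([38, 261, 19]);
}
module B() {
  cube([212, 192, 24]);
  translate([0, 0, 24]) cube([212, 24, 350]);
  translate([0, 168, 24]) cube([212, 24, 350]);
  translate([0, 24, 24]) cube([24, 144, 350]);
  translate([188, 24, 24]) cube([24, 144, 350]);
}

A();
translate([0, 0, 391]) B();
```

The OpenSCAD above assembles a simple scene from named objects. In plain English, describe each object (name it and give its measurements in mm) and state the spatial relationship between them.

A is a four-legged stool. The seat is a 346×337×34 mm slab whose top surface is at z = 391 mm; four square legs, each 38×38 mm in cross-section, run from the floor (z = 0) to the underside of the seat, each flush with a corner of the seat. Four stretchers, 38 mm wide and 19 mm tall, connect adjacent legs with their undersides at z = 87 mm, each running between the inner faces of the legs it joins and aligned with the legs' outer faces on the other axis.

B is an open-topped rectangular box: outside dimensions 212×192×374 mm, with a uniform wall and base thickness of 24 mm. The base is a full 212×192 slab on the floor; four walls sit on top of the base. The front and back walls (the −y and +y sides) span the full width; the two side walls fit between them.

The open box is on top of the stool.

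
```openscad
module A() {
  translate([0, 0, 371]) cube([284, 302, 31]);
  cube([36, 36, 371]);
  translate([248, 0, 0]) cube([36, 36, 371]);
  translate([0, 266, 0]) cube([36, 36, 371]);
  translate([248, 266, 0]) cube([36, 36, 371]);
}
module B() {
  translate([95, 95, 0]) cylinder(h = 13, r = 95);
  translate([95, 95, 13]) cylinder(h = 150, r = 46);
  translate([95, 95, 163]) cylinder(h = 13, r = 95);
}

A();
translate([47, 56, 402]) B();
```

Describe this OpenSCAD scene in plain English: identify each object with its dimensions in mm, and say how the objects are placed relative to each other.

A is a four-legged stool. The seat is a 284×302×31 mm slab whose top surface is at z = 402 mm; four square legs, each 36×36 mm in cross-section, run from the floor (z = 0) to the underside of the seat, each flush with a corner of the seat.

B is a spool: two coaxial disc flanges of radius 95 mm and thickness 13 mm, joined by a core cylinder of radius 46 mm and height 150 mm. The lower flange rests on z = 0 and the three cylinders share a vertical axis.

The spool is on top of the stool, centred.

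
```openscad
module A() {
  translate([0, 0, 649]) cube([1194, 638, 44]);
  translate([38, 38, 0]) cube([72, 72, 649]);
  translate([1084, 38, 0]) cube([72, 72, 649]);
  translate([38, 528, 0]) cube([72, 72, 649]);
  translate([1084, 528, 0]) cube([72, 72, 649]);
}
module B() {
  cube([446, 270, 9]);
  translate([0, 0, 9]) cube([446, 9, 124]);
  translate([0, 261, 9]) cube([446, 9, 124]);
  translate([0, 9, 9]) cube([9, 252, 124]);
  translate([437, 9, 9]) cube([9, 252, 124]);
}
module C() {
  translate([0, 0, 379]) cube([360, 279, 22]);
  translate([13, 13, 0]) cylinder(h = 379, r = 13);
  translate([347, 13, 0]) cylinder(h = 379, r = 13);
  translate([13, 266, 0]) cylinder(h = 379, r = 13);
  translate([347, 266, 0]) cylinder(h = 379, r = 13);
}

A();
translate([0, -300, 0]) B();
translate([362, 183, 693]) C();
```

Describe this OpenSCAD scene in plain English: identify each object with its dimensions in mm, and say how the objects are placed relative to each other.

A is a table with a 1194×638 mm rectangular top, 44 mm thick, top surface at z = 693 mm, supported by four 72×72 mm square legs, each inset 38 mm from the nearest pair of top edges, running from the floor.

B is an open storage box with external size 446×270×133 mm and wall thickness 9 mm (the base is also 9 mm thick). The base covers the whole footprint; the four walls stand on the base, with the y-facing walls full-width and the x-facing walls fitting between their inner faces.

C is a simple wooden stool: a rectangular seat 360 mm (x) by 279 mm (y), 22 mm thick, top face at z = 401 mm, on four round legs, each 26 mm in diameter. The legs rest on z = 0, each leg's axis is inset half a diameter from the nearest pair of seat edges (so the leg's bounding box is flush with the corner).

The open box is on the floor beside the table on its −y side. The stool is on top of the table.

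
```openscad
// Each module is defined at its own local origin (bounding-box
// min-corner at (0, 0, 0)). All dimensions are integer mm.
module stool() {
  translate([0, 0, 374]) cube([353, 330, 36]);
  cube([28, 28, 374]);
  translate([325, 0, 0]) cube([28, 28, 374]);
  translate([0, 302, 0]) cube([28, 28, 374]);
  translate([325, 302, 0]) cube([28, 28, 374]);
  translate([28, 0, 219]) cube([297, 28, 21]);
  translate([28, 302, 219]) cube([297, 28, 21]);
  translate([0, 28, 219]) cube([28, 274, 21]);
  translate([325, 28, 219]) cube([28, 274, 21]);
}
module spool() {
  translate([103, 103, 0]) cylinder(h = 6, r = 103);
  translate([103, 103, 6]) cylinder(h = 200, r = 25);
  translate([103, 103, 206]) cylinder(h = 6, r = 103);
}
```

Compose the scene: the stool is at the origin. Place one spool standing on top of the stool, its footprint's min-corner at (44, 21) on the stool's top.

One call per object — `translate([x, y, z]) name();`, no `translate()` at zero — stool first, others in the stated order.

stool();
translate([44, 21, 410]) spool();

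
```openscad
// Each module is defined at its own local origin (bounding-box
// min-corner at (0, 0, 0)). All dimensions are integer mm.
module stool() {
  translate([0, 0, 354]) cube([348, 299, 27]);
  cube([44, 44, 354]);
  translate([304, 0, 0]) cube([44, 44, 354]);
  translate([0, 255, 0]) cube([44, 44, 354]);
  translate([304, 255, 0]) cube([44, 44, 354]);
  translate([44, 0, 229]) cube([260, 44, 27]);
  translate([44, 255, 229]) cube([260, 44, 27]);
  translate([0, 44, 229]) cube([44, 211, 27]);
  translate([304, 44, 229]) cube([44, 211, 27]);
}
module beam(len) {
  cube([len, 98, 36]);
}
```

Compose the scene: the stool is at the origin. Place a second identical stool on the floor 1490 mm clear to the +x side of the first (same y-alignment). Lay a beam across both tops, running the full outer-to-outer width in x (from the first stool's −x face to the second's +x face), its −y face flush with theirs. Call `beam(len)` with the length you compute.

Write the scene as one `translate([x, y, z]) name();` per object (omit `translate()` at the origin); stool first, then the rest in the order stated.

stool();
translate([1838, 0, 0]) stool();
translate([0, 0, 381]) beam(2186);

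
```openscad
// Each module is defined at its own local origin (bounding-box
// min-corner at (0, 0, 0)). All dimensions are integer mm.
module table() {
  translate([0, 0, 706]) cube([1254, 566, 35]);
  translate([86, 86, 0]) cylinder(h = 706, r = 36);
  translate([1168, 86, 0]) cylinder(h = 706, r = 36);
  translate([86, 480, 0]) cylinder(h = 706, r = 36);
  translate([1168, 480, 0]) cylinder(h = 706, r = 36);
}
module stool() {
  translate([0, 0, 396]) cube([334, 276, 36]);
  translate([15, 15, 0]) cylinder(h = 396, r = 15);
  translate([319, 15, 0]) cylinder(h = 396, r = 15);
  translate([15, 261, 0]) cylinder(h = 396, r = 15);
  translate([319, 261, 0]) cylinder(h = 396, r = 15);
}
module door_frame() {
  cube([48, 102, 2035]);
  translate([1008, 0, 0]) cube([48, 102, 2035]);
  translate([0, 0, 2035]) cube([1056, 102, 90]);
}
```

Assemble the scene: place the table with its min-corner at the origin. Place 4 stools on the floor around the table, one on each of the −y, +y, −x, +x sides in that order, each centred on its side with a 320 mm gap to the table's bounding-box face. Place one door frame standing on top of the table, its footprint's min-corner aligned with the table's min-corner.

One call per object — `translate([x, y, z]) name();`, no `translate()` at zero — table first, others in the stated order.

table();
translate([460, -596, 0]) stool();
translate([460, 886, 0]) stool();
translate([-654, 145, 0]) stool();
translate([1574, 145, 0]) stool();
translate([0, 0, 741]) door_frame();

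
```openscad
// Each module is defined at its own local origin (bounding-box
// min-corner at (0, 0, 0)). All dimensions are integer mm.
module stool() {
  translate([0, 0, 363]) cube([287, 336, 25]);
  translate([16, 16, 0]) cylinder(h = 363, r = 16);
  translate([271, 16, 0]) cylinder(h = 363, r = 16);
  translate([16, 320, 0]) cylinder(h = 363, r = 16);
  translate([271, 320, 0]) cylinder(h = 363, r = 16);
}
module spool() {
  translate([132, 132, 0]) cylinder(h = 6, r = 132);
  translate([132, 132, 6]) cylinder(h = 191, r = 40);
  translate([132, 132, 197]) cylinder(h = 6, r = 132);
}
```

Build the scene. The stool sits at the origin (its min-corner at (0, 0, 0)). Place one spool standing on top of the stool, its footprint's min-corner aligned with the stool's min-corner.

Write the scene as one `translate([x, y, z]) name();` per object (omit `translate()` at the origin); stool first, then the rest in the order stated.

stool();
translate([0, 0, 388]) spool();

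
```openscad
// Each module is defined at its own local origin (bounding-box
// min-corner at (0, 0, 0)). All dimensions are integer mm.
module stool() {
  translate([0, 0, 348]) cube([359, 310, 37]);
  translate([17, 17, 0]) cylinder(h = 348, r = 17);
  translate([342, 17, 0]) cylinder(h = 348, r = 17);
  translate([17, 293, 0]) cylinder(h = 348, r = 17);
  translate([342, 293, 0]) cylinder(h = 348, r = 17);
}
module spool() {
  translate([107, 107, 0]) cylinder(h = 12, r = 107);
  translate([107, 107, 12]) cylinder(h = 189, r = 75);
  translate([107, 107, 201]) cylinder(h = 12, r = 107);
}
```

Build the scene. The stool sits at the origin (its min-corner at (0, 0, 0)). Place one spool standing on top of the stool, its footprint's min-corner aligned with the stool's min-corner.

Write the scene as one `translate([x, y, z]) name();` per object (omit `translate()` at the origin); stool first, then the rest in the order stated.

stool();
translate([0, 0, 385]) spool();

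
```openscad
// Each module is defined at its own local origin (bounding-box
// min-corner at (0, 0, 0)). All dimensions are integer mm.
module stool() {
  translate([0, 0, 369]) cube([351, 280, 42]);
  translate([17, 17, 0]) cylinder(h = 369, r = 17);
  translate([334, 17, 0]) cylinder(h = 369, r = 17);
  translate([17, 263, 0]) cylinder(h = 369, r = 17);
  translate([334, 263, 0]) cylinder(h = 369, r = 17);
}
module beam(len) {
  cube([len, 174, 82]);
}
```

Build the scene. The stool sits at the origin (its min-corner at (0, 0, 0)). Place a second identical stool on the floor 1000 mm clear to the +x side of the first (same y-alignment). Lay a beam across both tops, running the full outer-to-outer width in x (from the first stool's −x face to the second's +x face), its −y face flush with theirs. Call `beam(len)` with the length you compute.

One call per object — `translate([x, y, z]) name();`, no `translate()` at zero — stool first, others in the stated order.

stool();
translate([1351, 0, 0]) stool();
translate([0, 0, 411]) beam(1702);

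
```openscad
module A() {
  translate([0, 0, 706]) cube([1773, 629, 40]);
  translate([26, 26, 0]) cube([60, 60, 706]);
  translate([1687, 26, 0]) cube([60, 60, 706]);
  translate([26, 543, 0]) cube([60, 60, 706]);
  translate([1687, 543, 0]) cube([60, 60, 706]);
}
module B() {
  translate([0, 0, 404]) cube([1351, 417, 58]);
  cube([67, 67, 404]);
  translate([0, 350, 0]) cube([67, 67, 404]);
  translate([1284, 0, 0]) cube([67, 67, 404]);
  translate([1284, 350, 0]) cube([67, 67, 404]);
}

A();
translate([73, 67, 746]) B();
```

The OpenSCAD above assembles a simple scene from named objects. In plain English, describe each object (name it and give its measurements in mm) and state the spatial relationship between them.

A is a rectangular dining table. The top is 1773×629×40 mm with its upper surface at z = 746 mm. It stands on four 60×60 mm square legs, each inset 26 mm from the nearest pair of top edges, running from the floor to the underside of the top.

B is a long wooden bench with a 1351 mm (x) × 417 mm (y) seat, 58 mm thick, its top surface 462 mm above the floor. Four 67 mm square legs at the seat corners, flush with the edges, run from z = 0 to the seat underside.

The bench is on top of the table.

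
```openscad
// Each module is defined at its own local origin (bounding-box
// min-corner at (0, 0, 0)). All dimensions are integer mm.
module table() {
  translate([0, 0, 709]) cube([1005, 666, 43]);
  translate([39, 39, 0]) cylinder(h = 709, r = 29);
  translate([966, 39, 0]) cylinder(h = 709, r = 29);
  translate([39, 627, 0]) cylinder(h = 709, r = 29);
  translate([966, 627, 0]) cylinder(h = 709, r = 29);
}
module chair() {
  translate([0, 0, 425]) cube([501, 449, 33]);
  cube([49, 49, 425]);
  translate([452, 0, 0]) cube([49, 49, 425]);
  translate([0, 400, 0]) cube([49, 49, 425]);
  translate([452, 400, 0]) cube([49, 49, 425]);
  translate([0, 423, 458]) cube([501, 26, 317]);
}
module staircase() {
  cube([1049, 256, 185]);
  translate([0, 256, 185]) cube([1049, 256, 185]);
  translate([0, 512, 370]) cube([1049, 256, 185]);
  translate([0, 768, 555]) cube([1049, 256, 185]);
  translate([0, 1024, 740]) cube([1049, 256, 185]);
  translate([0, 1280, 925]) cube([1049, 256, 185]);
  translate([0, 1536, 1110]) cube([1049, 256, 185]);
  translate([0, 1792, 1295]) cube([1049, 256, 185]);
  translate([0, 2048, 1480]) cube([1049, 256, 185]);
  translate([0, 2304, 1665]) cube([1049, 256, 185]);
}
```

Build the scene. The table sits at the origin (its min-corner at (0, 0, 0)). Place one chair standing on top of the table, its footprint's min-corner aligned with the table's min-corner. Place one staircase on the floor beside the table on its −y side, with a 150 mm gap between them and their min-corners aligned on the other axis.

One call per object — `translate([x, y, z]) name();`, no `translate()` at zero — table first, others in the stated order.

table();
translate([0, 0, 752]) chair();
translate([0, -2710, 0]) staircase();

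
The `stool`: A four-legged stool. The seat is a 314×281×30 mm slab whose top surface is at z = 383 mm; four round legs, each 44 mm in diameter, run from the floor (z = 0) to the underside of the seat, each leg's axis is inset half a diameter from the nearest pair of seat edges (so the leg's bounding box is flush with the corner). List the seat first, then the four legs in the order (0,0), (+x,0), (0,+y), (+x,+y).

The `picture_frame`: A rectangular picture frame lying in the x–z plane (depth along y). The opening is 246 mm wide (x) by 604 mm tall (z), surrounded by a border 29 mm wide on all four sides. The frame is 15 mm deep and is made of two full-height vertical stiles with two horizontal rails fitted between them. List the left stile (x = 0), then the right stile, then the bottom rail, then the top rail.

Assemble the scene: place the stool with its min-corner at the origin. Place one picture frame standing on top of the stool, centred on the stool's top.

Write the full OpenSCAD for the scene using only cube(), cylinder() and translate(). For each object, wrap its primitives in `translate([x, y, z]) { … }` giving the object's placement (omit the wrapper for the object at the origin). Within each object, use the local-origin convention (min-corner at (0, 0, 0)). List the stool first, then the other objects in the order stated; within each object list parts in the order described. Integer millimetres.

translate([0, 0, 353]) cube([314, 281, 30]);
translate([22, 22, 0]) cylinder(h = 353, r = 22);
translate([292, 22, 0]) cylinder(h = 353, r = 22);
translate([22, 259, 0]) cylinder(h = 353, r = 22);
translate([292, 259, 0]) cylinder(h = 353, r = 22);
translate([5, 133, 383]) {
  cube([29, 15, 662]);
  translate([275, 0, 0]) cube([29, 15, 662]);
  translate([29, 0, 0]) cube([246, 15, 29]);
  translate([29, 0, 633]) cube([246, 15, 29]);
}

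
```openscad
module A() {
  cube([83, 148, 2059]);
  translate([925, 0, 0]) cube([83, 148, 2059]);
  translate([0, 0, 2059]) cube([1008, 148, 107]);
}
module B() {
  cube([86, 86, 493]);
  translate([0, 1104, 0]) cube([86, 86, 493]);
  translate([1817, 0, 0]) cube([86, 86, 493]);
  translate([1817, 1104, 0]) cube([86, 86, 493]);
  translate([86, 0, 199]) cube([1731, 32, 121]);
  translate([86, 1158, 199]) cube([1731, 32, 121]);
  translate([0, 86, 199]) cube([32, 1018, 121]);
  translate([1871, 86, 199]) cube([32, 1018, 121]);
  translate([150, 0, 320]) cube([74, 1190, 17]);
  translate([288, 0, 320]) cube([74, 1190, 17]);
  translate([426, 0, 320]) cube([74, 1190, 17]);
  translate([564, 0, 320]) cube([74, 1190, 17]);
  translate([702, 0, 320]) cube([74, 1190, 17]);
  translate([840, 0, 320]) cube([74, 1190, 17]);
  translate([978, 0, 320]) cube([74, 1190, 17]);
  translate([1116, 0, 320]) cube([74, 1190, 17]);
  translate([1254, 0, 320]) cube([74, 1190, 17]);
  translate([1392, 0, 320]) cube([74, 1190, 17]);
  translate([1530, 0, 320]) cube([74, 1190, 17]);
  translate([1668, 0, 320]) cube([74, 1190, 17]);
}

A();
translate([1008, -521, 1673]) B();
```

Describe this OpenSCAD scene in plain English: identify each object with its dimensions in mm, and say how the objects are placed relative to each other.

A is a rectangular door frame: two vertical jambs of 83×148 mm section, 2059 mm tall, with a clear opening 842 mm wide between their inner faces. A header 107 mm tall and 148 mm deep lies on top of the jambs and spans the full outside width.

B is a bed frame 1903 mm long (x) by 1190 mm wide (y). Four 86×86 mm corner posts, 493 mm tall, at the corners of the footprint. Four rails of 32 mm thickness and 121 mm height run between adjacent posts with their undersides at z = 199 mm, their outer faces flush with the outside of the frame (the two x-running rails run between the posts' inner faces; the two y-running rails run between the posts' inner faces). 12 slats, each 74 mm wide (x) and 17 mm thick, lie across the top of the two x-running rails, running the full 1190 mm width of the frame in y; the slats are evenly spaced along x between the inner faces of the end posts with equal gaps (rounded down to the nearest mm) at the −x end and between each pair — any rounding remainder accumulates at the +x end.

The bed frame is beside the door frame with their tops flush at z = 2166.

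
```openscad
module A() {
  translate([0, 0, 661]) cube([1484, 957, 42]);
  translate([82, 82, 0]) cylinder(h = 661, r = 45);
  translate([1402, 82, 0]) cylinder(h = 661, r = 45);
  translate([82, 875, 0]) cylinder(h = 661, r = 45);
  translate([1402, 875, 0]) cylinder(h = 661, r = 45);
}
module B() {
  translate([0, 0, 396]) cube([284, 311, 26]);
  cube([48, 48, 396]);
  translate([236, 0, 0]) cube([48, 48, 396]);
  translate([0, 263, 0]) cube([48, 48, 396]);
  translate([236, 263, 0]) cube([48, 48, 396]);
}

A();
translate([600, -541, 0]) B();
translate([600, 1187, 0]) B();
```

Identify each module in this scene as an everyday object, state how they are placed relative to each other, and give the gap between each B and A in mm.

A is a table. B is a stool. Two stools sit around the table at the −y, +y sides. The gap between each stool and the table is 230 mm.

Each stool's nearest face is 230 mm from the table's bounding box.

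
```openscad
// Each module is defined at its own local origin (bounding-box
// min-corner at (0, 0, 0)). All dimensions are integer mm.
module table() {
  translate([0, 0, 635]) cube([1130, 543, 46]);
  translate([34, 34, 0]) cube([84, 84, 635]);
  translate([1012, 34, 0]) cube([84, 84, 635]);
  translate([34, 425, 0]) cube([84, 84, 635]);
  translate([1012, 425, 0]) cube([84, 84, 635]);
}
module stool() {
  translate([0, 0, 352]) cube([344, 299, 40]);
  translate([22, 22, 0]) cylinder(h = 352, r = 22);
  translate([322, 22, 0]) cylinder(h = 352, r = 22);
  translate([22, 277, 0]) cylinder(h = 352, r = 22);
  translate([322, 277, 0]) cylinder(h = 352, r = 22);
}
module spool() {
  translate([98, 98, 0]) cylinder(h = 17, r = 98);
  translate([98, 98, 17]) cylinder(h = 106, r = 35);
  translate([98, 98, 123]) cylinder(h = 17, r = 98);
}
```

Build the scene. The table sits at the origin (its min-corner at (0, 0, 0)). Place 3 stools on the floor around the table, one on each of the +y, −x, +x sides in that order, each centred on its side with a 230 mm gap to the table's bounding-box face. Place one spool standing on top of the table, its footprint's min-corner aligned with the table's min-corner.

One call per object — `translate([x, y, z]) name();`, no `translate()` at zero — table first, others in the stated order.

table();
translate([393, 773, 0]) stool();
translate([-574, 122, 0]) stool();
translate([1360, 122, 0]) stool();
translate([0, 0, 681]) spool();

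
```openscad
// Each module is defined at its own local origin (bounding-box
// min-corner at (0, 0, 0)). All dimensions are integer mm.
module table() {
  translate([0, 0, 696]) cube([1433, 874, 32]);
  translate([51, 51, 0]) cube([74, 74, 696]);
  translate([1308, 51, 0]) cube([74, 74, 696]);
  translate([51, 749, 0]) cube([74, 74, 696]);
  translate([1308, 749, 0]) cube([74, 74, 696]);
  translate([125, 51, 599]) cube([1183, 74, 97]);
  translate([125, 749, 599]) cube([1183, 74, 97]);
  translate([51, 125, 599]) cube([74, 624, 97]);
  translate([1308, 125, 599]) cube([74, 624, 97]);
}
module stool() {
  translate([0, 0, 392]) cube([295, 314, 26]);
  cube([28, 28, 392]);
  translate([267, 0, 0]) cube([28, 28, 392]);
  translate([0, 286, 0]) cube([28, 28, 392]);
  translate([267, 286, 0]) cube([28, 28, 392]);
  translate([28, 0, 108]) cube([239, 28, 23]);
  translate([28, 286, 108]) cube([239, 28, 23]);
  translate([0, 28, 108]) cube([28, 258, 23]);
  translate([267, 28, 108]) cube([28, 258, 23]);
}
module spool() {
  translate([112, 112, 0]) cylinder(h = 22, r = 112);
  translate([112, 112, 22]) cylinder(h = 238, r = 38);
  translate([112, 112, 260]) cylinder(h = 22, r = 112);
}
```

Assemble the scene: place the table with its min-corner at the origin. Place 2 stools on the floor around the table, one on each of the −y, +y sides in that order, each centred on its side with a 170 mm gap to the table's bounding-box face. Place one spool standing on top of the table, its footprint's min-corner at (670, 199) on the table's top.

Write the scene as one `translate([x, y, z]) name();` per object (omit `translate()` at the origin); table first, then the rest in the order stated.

table();
translate([569, -484, 0]) stool();
translate([569, 1044, 0]) stool();
translate([670, 199, 728]) spool();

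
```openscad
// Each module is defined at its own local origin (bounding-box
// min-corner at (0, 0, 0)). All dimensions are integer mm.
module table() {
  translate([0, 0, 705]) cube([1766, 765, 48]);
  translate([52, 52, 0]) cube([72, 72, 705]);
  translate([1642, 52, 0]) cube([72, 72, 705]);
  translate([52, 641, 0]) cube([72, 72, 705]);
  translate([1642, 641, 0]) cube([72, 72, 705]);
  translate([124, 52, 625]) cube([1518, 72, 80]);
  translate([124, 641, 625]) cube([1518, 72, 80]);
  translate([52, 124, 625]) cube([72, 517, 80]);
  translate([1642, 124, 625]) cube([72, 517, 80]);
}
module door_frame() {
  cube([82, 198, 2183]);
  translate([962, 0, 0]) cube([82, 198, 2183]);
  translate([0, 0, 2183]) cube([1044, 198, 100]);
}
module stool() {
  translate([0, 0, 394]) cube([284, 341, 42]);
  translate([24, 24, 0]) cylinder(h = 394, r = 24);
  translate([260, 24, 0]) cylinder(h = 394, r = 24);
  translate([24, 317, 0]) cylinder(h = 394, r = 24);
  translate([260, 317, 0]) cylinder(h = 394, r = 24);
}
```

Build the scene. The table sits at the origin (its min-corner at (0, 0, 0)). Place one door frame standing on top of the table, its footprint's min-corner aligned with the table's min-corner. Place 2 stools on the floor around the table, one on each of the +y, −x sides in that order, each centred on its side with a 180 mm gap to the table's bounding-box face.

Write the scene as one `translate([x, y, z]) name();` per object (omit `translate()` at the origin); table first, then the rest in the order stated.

table();
translate([0, 0, 753]) door_frame();
translate([741, 945, 0]) stool();
translate([-464, 212, 0]) stool();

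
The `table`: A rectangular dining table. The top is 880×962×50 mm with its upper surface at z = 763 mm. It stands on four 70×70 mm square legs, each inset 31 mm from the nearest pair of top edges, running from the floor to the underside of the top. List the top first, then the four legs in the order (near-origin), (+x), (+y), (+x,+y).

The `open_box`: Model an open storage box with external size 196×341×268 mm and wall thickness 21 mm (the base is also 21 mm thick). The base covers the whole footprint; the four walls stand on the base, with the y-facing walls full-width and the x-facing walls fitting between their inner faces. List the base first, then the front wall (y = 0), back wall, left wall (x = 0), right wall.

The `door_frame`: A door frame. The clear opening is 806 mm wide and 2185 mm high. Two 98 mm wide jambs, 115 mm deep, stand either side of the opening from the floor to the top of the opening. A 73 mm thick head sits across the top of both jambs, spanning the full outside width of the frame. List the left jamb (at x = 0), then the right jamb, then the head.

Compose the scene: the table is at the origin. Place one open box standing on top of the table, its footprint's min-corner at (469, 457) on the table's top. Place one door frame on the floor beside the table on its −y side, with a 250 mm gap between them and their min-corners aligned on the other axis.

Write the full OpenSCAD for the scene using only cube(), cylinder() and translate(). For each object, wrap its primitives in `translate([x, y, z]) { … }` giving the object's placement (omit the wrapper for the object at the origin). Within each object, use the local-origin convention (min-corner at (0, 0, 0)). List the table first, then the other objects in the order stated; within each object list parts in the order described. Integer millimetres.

translate([0, 0, 713]) cube([880, 962, 50]);
translate([31, 31, 0]) cube([70, 70, 713]);
translate([779, 31, 0]) cube([70, 70, 713]);
translate([31, 861, 0]) cube([70, 70, 713]);
translate([779, 861, 0]) cube([70, 70, 713]);
translate([469, 457, 763]) {
  cube([196, 341, 21]);
  translate([0, 0, 21]) cube([196, 21, 247]);
  translate([0, 320, 21]) cube([196, 21, 247]);
  translate([0, 21, 21]) cube([21, 299, 247]);
  translate([175, 21, 21]) cube([21, 299, 247]);
}
translate([0, -365, 0]) {
  cube([98, 115, 2185]);
  translate([904, 0, 0]) cube([98, 115, 2185]);
  translate([0, 0, 2185]) cube([1002, 115, 73]);
}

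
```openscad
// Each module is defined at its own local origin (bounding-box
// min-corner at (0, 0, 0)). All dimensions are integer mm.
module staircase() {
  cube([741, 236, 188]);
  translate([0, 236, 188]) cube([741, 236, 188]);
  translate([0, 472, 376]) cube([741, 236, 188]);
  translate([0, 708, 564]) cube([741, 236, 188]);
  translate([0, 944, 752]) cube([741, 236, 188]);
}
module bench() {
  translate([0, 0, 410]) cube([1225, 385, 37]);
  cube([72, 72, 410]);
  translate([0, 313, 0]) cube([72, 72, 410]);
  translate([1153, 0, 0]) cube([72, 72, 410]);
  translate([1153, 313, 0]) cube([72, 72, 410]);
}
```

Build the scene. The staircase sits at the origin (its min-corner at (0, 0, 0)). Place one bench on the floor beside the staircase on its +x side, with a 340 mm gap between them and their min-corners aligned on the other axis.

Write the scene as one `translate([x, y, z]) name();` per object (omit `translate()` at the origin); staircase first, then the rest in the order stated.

staircase();
translate([1081, 0, 0]) bench();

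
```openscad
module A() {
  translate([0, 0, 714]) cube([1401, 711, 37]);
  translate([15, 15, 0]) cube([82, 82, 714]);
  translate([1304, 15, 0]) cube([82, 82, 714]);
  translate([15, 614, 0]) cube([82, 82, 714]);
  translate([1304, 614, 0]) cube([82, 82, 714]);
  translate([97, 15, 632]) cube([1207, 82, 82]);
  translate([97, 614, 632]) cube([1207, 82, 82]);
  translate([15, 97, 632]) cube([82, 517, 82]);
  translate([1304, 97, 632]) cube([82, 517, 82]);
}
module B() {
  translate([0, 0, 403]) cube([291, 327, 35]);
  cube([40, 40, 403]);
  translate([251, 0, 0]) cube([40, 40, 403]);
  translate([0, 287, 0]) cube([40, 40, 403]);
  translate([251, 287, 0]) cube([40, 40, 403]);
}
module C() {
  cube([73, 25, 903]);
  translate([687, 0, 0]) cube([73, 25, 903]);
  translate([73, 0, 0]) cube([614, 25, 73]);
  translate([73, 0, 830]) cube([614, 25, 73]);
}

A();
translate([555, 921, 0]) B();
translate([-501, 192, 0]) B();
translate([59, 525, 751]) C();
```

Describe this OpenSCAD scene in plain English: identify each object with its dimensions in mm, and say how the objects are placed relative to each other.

A is a table with a 1401×711 mm rectangular top, 37 mm thick, top surface at z = 751 mm, supported by four 82×82 mm square legs, each inset 15 mm from the nearest pair of top edges, running from the floor. Four apron rails, 82 mm thick and 82 mm tall, run between adjacent legs with their top edges flush with the underside of the top and their outer faces flush with the legs' outer faces.

B is a four-legged stool. The seat is 291×327 mm, 35 mm thick, top at z = 438 mm. It stands on four square legs, each 40×40 mm in cross-section, from z = 0 to the seat underside, each flush with a corner of the seat.

C is a rectangular picture frame lying in the x–z plane (depth along y). The opening is 614 mm wide (x) by 757 mm tall (z), surrounded by a border 73 mm wide on all four sides. The frame is 25 mm deep and is made of two full-height vertical stiles with two horizontal rails fitted between them.

Two stools sit around the table at the +y, −x sides. The picture frame is on top of the table.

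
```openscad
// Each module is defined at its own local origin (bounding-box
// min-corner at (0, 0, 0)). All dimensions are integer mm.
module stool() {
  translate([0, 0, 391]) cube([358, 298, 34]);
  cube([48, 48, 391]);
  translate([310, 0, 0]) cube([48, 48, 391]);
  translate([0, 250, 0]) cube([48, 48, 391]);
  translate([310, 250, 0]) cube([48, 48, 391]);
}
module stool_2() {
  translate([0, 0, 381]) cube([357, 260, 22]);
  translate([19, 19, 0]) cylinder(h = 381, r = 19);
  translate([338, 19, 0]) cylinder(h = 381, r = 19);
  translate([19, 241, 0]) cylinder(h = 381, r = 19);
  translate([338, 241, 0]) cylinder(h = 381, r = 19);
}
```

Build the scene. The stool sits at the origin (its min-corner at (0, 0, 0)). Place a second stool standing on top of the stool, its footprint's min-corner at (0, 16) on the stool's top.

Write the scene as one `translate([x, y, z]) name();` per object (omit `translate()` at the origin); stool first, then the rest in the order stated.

stool();
translate([0, 16, 425]) stool_2();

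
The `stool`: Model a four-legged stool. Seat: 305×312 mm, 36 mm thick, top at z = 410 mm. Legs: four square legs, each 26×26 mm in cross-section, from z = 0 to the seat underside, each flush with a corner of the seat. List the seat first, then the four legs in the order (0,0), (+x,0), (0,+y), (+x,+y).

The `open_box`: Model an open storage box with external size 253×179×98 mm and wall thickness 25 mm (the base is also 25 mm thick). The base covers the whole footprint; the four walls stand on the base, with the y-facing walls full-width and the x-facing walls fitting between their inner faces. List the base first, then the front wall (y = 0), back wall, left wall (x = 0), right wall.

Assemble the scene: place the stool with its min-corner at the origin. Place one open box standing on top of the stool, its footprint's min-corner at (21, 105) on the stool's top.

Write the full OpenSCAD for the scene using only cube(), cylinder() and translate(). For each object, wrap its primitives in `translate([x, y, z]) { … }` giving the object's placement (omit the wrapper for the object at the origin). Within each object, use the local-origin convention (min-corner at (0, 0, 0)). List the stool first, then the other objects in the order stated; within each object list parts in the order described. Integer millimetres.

translate([0, 0, 374]) cube([305, 312, 36]);
cube([26, 26, 374]);
translate([279, 0, 0]) cube([26, 26, 374]);
translate([0, 286, 0]) cube([26, 26, 374]);
translate([279, 286, 0]) cube([26, 26, 374]);
translate([21, 105, 410]) {
  cube([253, 179, 25]);
  translate([0, 0, 25]) cube([253, 25, 73]);
  translate([0, 154, 25]) cube([253, 25, 73]);
  translate([0, 25, 25]) cube([25, 129, 73]);
  translate([228, 25, 25]) cube([25, 129, 73]);
}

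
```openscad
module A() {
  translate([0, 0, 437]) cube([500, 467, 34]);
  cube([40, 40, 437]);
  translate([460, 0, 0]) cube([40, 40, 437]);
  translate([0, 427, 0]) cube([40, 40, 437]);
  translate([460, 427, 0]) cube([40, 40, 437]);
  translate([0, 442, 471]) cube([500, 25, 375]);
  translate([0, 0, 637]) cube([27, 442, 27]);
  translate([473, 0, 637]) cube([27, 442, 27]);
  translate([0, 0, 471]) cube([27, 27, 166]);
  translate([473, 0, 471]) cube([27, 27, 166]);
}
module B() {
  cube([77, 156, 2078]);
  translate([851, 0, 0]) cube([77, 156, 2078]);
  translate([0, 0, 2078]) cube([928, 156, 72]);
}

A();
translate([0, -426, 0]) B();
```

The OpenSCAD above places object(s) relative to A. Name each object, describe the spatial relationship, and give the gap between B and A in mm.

The door frame's nearest face is 270 mm from the chair's −y face.

A is a chair. B is a door frame. The door frame is on the floor beside the chair on its −y side. The gap between the door frame and the chair is 270 mm.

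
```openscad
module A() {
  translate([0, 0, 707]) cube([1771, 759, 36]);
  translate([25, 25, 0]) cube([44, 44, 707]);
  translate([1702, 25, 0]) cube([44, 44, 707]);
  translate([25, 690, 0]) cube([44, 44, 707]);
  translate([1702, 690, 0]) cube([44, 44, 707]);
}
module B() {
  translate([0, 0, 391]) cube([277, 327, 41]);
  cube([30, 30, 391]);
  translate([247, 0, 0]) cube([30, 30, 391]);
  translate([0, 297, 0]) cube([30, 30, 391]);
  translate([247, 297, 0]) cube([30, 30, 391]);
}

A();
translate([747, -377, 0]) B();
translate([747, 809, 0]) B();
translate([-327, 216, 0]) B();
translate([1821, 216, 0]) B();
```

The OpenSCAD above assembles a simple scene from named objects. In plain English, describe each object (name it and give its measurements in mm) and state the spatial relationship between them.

A is a rectangular dining table. The top is 1771×759×36 mm with its upper surface at z = 743 mm. It stands on four 44×44 mm square legs, each inset 25 mm from the nearest pair of top edges, running from the floor to the underside of the top.

B is a four-legged stool. The seat is 277×327 mm, 41 mm thick, top at z = 432 mm. It stands on four square legs, each 30×30 mm in cross-section, from z = 0 to the seat underside, each flush with a corner of the seat.

Four stools sit around the table at the −y, +y, −x, +x sides.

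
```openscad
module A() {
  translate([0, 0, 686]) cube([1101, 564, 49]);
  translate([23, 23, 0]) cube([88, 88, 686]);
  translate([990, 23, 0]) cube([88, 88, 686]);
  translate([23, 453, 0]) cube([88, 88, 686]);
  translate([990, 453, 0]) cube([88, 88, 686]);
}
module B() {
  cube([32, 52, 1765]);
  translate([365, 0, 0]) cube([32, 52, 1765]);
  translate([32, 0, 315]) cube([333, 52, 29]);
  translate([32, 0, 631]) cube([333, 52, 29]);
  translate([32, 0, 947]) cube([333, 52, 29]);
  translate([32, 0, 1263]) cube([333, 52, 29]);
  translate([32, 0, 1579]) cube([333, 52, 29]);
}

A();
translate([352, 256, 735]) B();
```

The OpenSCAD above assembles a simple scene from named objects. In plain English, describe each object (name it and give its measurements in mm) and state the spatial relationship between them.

A is a rectangular dining table. The top is 1101×564×49 mm with its upper surface at z = 735 mm. It stands on four 88×88 mm square legs, each inset 23 mm from the nearest pair of top edges, running from the floor to the underside of the top.

B is a straight ladder. Two 32×52 mm vertical rails, 1765 mm tall, stand 397 mm apart (outside-to-outside) with their front faces coplanar on the −y side. 5 rungs, each 52 mm deep and 29 mm tall, span between the inner faces of the rails, front faces flush with the rails. The lowest rung's underside is at z = 315 mm and rungs are spaced 316 mm apart (underside to underside).

The ladder is on top of the table, centred.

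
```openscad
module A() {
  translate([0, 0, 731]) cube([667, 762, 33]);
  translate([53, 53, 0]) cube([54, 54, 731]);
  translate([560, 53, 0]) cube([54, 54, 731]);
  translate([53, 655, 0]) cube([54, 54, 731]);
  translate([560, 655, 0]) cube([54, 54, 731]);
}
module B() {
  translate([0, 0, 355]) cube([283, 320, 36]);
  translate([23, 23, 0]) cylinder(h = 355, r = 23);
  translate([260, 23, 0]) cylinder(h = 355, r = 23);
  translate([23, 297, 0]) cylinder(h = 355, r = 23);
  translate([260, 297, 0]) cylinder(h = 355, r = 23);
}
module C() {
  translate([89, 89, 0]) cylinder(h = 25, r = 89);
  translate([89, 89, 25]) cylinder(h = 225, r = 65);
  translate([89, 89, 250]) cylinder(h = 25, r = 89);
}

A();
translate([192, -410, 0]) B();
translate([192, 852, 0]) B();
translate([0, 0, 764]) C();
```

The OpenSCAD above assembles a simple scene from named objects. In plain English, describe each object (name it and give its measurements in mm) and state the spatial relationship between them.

A is a table: top 667 mm (x) × 762 mm (y), 33 mm thick, upper face at z = 764 mm, on four 54×54 mm square legs, each inset 53 mm from the nearest pair of top edges, running from z = 0 to the bottom of the top.

B is a four-legged stool. The seat is a 283×320×36 mm slab whose top surface is at z = 391 mm; four round legs, each 46 mm in diameter, run from the floor (z = 0) to the underside of the seat, each leg's axis is inset half a diameter from the nearest pair of seat edges (so the leg's bounding box is flush with the corner).

C is a spool: two coaxial disc flanges of radius 89 mm and thickness 25 mm, joined by a core cylinder of radius 65 mm and height 225 mm. The lower flange rests on z = 0 and the three cylinders share a vertical axis.

Two stools sit around the table at the −y, +y sides. The spool is on top of the table.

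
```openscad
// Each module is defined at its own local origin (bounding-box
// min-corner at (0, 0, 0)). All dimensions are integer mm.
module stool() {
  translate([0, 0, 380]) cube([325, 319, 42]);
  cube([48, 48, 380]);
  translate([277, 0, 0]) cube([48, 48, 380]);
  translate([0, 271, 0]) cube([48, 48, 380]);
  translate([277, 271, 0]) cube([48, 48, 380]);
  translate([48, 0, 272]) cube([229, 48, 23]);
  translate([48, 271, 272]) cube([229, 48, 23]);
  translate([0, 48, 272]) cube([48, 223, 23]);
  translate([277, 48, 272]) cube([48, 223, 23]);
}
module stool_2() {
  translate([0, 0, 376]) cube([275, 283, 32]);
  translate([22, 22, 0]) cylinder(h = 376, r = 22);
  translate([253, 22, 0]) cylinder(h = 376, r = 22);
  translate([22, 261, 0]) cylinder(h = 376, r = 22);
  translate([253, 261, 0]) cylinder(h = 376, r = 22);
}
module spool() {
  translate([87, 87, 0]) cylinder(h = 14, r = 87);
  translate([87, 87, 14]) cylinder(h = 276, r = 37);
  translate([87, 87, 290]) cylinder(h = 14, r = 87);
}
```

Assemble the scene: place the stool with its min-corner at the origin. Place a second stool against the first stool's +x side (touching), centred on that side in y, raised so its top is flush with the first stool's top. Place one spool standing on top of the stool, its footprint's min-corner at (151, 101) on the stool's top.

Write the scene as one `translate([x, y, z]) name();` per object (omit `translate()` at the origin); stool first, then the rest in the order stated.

stool();
translate([325, 18, 14]) stool_2();
translate([151, 101, 422]) spool();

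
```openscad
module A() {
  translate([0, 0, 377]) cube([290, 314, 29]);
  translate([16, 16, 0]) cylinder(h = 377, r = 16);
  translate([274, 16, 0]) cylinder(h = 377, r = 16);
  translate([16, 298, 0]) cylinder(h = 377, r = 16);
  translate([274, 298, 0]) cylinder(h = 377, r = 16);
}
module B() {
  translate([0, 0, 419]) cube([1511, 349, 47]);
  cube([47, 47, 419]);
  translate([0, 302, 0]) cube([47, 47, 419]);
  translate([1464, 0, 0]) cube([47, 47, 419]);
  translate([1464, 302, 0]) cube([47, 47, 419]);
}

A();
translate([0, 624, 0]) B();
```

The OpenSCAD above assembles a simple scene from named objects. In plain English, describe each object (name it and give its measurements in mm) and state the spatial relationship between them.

A is a simple wooden stool: a rectangular seat 290 mm (x) by 314 mm (y), 29 mm thick, top face at z = 406 mm, on four round legs, each 32 mm in diameter. The legs rest on z = 0, each leg's axis is inset half a diameter from the nearest pair of seat edges (so the leg's bounding box is flush with the corner).

B is a long wooden bench with a 1511 mm (x) × 349 mm (y) seat, 47 mm thick, its top surface 466 mm above the floor. Four 47 mm square legs at the seat corners, flush with the edges, run from z = 0 to the seat underside.

The bench is on the floor beside the stool on its +y side.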